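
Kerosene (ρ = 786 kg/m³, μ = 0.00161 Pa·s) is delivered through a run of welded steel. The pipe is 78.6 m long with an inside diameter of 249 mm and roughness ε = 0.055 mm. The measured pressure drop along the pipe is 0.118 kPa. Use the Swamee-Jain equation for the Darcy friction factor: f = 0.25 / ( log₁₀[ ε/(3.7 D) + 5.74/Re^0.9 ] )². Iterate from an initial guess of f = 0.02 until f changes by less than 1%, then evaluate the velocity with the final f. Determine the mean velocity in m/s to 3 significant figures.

V ≈ 0.194 m/s

Rearranging Darcy-Weisbach: V = √(2·ΔP·D/(f·L·ρ)). With ε/D = 5.5e-05/0.249 = 0.000221, iterate starting from f = 0.02:
  f = 0.02 → V = √(2·118·0.249/(0.02·78.6·786)) = 0.2181 m/s; Re = ρVD/μ = 2.651e+04; f → 0.02471
  f = 0.02471 → V = 0.1962 m/s; Re = 2.385e+04; f → 0.0253
  f = 0.0253 → V = 0.1939 m/s; Re = 2.357e+04; f → 0.02537
Converged (Δf/f < 1%). With the final f = 0.02537: V = √(2·118·0.249/(0.02537·78.6·786)) = 0.1936 m/s.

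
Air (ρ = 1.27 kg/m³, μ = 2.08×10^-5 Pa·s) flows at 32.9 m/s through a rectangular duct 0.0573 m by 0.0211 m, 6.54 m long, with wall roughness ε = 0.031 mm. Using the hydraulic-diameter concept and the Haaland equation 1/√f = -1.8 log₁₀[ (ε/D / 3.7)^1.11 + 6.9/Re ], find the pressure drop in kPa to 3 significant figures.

Hydraulic diameter D_h = 4A/P = 4·(0.0573·0.0211)/(2·(0.0573+0.0211)) = 0.004836/0.1568 = 0.03084 m.
Re = ρVD_h/μ = 1.27·32.9·0.03084/2.08e-05 = 6.196e+04.
ε/D_h = 3.1e-05/0.03084 = 0.00101; Haaland gives 1/√f = -1.8 log₁₀[0.00011+0.000111] = 6.578, so f = 0.02311.
ΔP = f(L/D_h)(ρV²/2) = 0.02311·6.54/0.03084·687.3 = 3368 Pa.
ΔP = 3.37 kPa.

ΔP ≈ 3.37 kPa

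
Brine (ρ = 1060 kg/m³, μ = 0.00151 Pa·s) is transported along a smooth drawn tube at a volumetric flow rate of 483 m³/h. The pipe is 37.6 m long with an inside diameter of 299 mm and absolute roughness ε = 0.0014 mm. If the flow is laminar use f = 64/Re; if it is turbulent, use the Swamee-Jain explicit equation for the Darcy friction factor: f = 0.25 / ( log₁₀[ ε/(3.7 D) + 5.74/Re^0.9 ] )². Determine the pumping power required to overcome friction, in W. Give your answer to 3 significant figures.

P ≈ 447 W

Q = 483 m³/h = 483/3600 = 0.1342 m³/s.
Cross-sectional area A = πD²/4 = π(0.299)²/4 = 0.07022 m²; mean velocity V = Q/A = 0.1342/0.07022 = 1.911 m/s.
Reynolds number Re = ρVD/μ = 1060 · 1.911 · 0.299 / 0.00151 = 4.011e+05.
Re > 4000 → turbulent. Relative roughness ε/D = 1.4e-06/0.299 = 4.68e-06. Swamee-Jain: f = 0.25/(log₁₀[4.68e-06/3.7 + 5.74/4.011e+05^0.9])² = 0.25/(log₁₀[1.27e-06 + 5.2e-05])² = 0.25/(-4.274)² = 0.01369.
Darcy-Weisbach: ΔP = f(L/D)(ρV²/2) = 0.01369·(37.6/0.299)·(1060·1.911²/2) = 0.01369·125.8·1935 = 3331 Pa.
Pumping power P = QΔP = 0.1342·3331 = 446.9 W = 447 W.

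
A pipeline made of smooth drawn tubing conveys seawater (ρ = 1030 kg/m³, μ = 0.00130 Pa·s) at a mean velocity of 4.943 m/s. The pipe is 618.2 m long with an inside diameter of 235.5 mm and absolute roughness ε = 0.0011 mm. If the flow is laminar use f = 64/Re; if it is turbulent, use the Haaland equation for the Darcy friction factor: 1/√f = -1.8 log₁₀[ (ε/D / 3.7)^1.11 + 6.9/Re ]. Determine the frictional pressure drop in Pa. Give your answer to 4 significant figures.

ΔP ≈ 390400 Pa

Reynolds number Re = ρVD/μ = 1030 · 4.943 · 0.2355 / 0.0013 = 9.223e+05.
Re > 4000 → turbulent. Relative roughness ε/D = 1.1e-06/0.2355 = 4.67e-06. Haaland: 1/√f = -1.8 log₁₀[(4.67e-06/3.7)^1.11 + 6.9/9.223e+05] = -1.8 log₁₀[2.83e-07 + 7.48e-06] = 9.198, so f = 0.01182.
Darcy-Weisbach: ΔP = f(L/D)(ρV²/2) = 0.01182·(618.2/0.2355)·(1030·4.943²/2) = 0.01182·2625·1.258e+04 = 3.904e+05 Pa.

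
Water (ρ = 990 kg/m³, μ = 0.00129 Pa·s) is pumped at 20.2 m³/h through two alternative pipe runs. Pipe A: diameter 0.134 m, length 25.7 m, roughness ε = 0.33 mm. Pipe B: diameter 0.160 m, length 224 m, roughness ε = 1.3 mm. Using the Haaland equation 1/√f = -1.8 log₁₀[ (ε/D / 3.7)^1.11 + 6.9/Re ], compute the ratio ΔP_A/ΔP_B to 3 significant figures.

ΔP_A/ΔP_B ≈ 0.208

Pipe A: V = Q/A = 0.005611/0.0141 = 0.3979 m/s; Re = 4.092e+04; ε/D = 0.00246; Haaland → f = 0.02781; ΔP_A = f(L/D)(ρV²/2) = 418 Pa.
Pipe B: V = Q/A = 0.005611/0.02011 = 0.2791 m/s; Re = 3.427e+04; ε/D = 0.00813; Haaland → f = 0.03724; ΔP_B = f(L/D)(ρV²/2) = 2010 Pa.
ΔP_A/ΔP_B = 418/2010 = 0.208.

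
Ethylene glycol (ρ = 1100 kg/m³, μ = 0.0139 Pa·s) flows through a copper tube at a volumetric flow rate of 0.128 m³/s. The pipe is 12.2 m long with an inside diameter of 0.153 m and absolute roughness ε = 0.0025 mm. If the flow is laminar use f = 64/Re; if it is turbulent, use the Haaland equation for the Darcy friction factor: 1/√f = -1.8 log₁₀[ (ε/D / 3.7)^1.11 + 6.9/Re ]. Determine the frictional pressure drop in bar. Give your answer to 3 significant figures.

Cross-sectional area A = πD²/4 = π(0.153)²/4 = 0.01839 m²; mean velocity V = Q/A = 0.128/0.01839 = 6.962 m/s.
Reynolds number Re = ρVD/μ = 1100 · 6.962 · 0.153 / 0.0139 = 8.43e+04.
Re > 4000 → turbulent. Relative roughness ε/D = 2.5e-06/0.153 = 1.63e-05. Haaland: 1/√f = -1.8 log₁₀[(1.63e-05/3.7)^1.11 + 6.9/8.43e+04] = -1.8 log₁₀[1.14e-06 + 8.19e-05] = 7.346, so f = 0.01853.
Darcy-Weisbach: ΔP = f(L/D)(ρV²/2) = 0.01853·(12.2/0.153)·(1100·6.962²/2) = 0.01853·79.74·2.666e+04 = 3.939e+04 Pa.
ΔP = 3.939e+04 Pa = 0.394 bar.

ΔP ≈ 0.394 bar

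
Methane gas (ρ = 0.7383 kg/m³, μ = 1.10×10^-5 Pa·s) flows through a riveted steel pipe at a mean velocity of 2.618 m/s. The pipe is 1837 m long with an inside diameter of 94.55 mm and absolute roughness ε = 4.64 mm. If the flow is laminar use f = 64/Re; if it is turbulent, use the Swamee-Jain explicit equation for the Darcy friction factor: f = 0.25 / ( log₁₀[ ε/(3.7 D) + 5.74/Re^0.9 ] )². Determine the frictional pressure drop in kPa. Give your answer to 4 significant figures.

ΔP ≈ 3.597 kPa

Reynolds number Re = ρVD/μ = 0.7383 · 2.618 · 0.09455 / 1.1e-05 = 1.661e+04.
Re > 4000 → turbulent. Relative roughness ε/D = 0.00464/0.09455 = 0.0491. Swamee-Jain: f = 0.25/(log₁₀[0.0491/3.7 + 5.74/1.661e+04^0.9])² = 0.25/(log₁₀[0.0133 + 0.000913])² = 0.25/(-1.848)² = 0.07317.
Darcy-Weisbach: ΔP = f(L/D)(ρV²/2) = 0.07317·(1837/0.09455)·(0.7383·2.618²/2) = 0.07317·1.943e+04·2.53 = 3597 Pa.
ΔP = 3597 Pa = 3.597 kPa.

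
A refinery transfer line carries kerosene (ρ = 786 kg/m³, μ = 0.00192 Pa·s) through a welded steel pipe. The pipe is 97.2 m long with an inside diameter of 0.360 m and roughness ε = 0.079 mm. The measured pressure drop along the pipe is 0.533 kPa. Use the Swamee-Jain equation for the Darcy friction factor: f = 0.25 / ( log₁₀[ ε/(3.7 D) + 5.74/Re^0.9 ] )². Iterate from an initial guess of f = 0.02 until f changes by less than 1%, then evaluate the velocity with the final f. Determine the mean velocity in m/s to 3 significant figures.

V ≈ 0.500 m/s

Rearranging Darcy-Weisbach: V = √(2·ΔP·D/(f·L·ρ)). With ε/D = 7.9e-05/0.36 = 0.000219, iterate starting from f = 0.02:
  f = 0.02 → V = √(2·533·0.36/(0.02·97.2·786)) = 0.5012 m/s; Re = ρVD/μ = 7.386e+04; f → 0.02011
Converged (Δf/f < 1%). With the final f = 0.02011: V = √(2·533·0.36/(0.02011·97.2·786)) = 0.4998 m/s.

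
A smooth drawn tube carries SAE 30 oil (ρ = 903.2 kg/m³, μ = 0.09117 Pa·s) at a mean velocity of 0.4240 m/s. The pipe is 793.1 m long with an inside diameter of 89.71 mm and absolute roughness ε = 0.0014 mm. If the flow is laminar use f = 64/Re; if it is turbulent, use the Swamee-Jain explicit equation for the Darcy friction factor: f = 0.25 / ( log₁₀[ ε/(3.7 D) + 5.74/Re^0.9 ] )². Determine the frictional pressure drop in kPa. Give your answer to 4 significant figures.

ΔP ≈ 121.9 kPa

Reynolds number Re = ρVD/μ = 903.2 · 0.424 · 0.08971 / 0.0912 = 376.8.
Re < 2300 → laminar flow, so f = 64/Re = 64/376.8 = 0.1698 (the turbulent correlation is not needed).
Darcy-Weisbach: ΔP = f(L/D)(ρV²/2) = 0.1698·(793.1/0.08971)·(903.2·0.424²/2) = 0.1698·8841·81.19 = 1.219e+05 Pa.
ΔP = 1.219e+05 Pa = 121.9 kPa.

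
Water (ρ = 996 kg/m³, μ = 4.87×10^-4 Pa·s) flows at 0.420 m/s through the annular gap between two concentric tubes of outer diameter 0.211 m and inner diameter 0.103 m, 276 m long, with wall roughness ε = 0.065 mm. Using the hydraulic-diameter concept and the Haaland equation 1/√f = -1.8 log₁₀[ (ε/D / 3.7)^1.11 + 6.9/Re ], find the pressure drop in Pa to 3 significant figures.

Hydraulic diameter D_h = 4A/P = D_o - D_i = 0.211 - 0.103 = 0.108 m.
Re = ρVD_h/μ = 996·0.42·0.108/0.000487 = 9.277e+04.
ε/D_h = 6.5e-05/0.108 = 0.000602; Haaland gives 1/√f = -1.8 log₁₀[6.23e-05+7.44e-05] = 6.956, so f = 0.02067.
ΔP = f(L/D_h)(ρV²/2) = 0.02067·276/0.108·87.85 = 4640 Pa.

ΔP ≈ 4640 Pa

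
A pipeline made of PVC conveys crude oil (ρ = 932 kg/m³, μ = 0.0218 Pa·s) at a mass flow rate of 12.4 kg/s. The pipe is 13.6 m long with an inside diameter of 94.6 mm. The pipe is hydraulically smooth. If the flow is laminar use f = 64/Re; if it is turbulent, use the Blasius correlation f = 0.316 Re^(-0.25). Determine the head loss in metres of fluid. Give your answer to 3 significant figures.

A = πD²/4 = π(0.0946)²/4 = 0.007029 m²; mean velocity V = ṁ/(ρA) = 12.4/(932 · 0.007029) = 1.893 m/s.
Reynolds number Re = ρVD/μ = 932 · 1.893 · 0.0946 / 0.0218 = 7656.
Re > 4000 → turbulent. Smooth-pipe (Blasius): f = 0.316 Re^(-0.25) = 0.316/(7656)^0.25 = 0.03378.
Darcy-Weisbach: ΔP = f(L/D)(ρV²/2) = 0.03378·(13.6/0.0946)·(932·1.893²/2) = 0.03378·143.8·1670 = 8109 Pa.
Head loss h_f = ΔP/(ρg) = 8109/(932·9.81) = 0.887 m.

h_f ≈ 0.887 m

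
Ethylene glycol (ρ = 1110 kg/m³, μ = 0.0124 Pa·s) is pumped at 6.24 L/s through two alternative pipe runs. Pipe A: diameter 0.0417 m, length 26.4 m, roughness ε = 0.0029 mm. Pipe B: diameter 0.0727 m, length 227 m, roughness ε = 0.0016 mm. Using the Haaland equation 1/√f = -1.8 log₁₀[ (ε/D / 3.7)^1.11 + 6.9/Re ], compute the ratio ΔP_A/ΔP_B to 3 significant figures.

ΔP_A/ΔP_B ≈ 1.62

Pipe A: V = Q/A = 0.00624/0.001366 = 4.569 m/s; Re = 1.706e+04; ε/D = 6.95e-05; Haaland → f = 0.02691; ΔP_A = f(L/D)(ρV²/2) = 1.974e+05 Pa.
Pipe B: V = Q/A = 0.00624/0.004151 = 1.503 m/s; Re = 9783; ε/D = 2.2e-05; Haaland → f = 0.03109; ΔP_B = f(L/D)(ρV²/2) = 1.218e+05 Pa.
ΔP_A/ΔP_B = 1.974e+05/1.218e+05 = 1.62.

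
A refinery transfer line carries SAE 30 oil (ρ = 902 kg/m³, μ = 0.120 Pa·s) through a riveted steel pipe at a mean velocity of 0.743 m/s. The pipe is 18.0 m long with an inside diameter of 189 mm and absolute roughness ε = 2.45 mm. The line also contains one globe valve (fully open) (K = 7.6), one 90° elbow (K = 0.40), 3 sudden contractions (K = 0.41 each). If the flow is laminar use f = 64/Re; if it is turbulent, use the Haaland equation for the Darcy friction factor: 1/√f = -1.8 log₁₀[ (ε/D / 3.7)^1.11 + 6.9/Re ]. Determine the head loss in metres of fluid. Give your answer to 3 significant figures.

h_f ≈ 0.422 m

Reynolds number Re = ρVD/μ = 902 · 0.743 · 0.189 / 0.12 = 1056.
Re < 2300 → laminar flow, so f = 64/Re = 64/1056 = 0.06063 (the turbulent correlation is not needed).
Total minor-loss coefficient ΣK = 1·7.6 + 1·0.4 + 3·0.41 = 9.23.
ΔP = [f·L/D + ΣK]·(ρV²/2) = [0.06063·18/0.189 + 9.23]·(902·0.743²/2) = [5.775 + 9.23]·249 = 3736 Pa.
Head loss h_f = ΔP/(ρg) = 3736/(902·9.81) = 0.422 m.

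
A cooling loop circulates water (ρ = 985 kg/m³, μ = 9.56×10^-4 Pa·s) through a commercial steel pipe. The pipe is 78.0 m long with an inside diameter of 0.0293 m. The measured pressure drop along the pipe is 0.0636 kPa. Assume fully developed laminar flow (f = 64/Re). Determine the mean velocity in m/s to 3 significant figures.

For laminar flow, f = 64/Re with Re = ρVD/μ, so Darcy-Weisbach reduces to ΔP = 32μLV/D². Solving for V: V = ΔP·D²/(32μL) = 63.6·(0.0293)²/(32·0.000956·78) = 0.02288 m/s.
Check: Re = ρVD/μ = 985·0.02288·0.0293/0.000956 = 690.8 < 2300, so the laminar assumption holds.

V ≈ 0.0229 m/s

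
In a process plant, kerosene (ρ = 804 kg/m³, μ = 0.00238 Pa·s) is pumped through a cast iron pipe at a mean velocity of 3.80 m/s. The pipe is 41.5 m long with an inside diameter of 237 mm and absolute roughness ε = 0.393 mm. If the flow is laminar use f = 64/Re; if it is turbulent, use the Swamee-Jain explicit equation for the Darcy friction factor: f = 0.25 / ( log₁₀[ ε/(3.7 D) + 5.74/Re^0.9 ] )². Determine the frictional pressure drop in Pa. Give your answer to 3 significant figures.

ΔP ≈ 23500 Pa

Reynolds number Re = ρVD/μ = 804 · 3.8 · 0.237 / 0.00238 = 3.042e+05.
Re > 4000 → turbulent. Relative roughness ε/D = 0.000393/0.237 = 0.00166. Swamee-Jain: f = 0.25/(log₁₀[0.00166/3.7 + 5.74/3.042e+05^0.9])² = 0.25/(log₁₀[0.000448 + 6.67e-05])² = 0.25/(-3.288)² = 0.02312.
Darcy-Weisbach: ΔP = f(L/D)(ρV²/2) = 0.02312·(41.5/0.237)·(804·3.8²/2) = 0.02312·175.1·5805 = 2.35e+04 Pa.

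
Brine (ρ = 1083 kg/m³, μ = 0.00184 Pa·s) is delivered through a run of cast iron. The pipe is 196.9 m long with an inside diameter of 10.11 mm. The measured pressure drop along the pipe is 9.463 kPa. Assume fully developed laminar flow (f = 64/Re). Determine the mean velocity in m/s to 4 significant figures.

For laminar flow, f = 64/Re with Re = ρVD/μ, so Darcy-Weisbach reduces to ΔP = 32μLV/D². Solving for V: V = ΔP·D²/(32μL) = 9463·(0.01011)²/(32·0.00184·196.9) = 0.08343 m/s.
Check: Re = ρVD/μ = 1083·0.08343·0.01011/0.00184 = 496.5 < 2300, so the laminar assumption holds.

V ≈ 0.08343 m/s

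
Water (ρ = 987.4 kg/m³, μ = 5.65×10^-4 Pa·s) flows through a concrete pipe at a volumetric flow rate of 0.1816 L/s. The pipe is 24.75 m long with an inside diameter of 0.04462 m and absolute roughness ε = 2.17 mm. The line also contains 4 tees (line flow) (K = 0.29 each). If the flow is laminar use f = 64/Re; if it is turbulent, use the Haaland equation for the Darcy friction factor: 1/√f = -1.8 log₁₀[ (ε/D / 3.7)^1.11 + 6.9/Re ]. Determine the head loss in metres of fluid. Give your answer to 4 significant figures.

h_f ≈ 0.02882 m

Q = 0.1816 L/s = 0.1816/1000 = 0.0001816 m³/s.
Cross-sectional area A = πD²/4 = π(0.04462)²/4 = 0.001564 m²; mean velocity V = Q/A = 0.0001816/0.001564 = 0.1161 m/s.
Reynolds number Re = ρVD/μ = 987.4 · 0.1161 · 0.04462 / 0.000565 = 9056.
Re > 4000 → turbulent. Relative roughness ε/D = 0.00217/0.04462 = 0.0486. Haaland: 1/√f = -1.8 log₁₀[(0.0486/3.7)^1.11 + 6.9/9056] = -1.8 log₁₀[0.00816 + 0.000762] = 3.689, so f = 0.07348.
Total minor-loss coefficient ΣK = 4·0.29 = 1.16.
ΔP = [f·L/D + ΣK]·(ρV²/2) = [0.07348·24.75/0.04462 + 1.16]·(987.4·0.1161²/2) = [40.76 + 1.16]·6.659 = 279.1 Pa.
Head loss h_f = ΔP/(ρg) = 279.1/(987.4·9.81) = 0.02882 m.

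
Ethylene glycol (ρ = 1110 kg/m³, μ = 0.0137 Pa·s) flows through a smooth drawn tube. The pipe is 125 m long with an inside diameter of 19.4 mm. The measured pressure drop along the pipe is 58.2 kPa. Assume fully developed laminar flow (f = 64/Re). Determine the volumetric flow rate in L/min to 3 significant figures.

For laminar flow, f = 64/Re with Re = ρVD/μ, so Darcy-Weisbach reduces to ΔP = 32μLV/D². Solving for V: V = ΔP·D²/(32μL) = 5.82e+04·(0.0194)²/(32·0.0137·125) = 0.3997 m/s.
Check: Re = ρVD/μ = 1110·0.3997·0.0194/0.0137 = 628.3 < 2300, so the laminar assumption holds.
Q = V·A = 0.3997·(π/4·0.0194²) = 0.0001182 m³/s = 7.09 L/min.

Q ≈ 7.09 L/min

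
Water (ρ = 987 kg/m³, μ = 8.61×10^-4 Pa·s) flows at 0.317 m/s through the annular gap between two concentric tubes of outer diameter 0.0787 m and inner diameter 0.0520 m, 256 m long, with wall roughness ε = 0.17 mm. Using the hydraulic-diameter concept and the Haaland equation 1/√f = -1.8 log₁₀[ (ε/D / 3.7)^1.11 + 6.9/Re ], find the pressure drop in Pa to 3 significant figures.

Hydraulic diameter D_h = 4A/P = D_o - D_i = 0.0787 - 0.052 = 0.0267 m.
Re = ρVD_h/μ = 987·0.317·0.0267/0.000861 = 9703.
ε/D_h = 0.00017/0.0267 = 0.00637; Haaland gives 1/√f = -1.8 log₁₀[0.000854+0.000711] = 5.05, so f = 0.03922.
ΔP = f(L/D_h)(ρV²/2) = 0.03922·256/0.0267·49.59 = 1.865e+04 Pa.

ΔP ≈ 18600 Pa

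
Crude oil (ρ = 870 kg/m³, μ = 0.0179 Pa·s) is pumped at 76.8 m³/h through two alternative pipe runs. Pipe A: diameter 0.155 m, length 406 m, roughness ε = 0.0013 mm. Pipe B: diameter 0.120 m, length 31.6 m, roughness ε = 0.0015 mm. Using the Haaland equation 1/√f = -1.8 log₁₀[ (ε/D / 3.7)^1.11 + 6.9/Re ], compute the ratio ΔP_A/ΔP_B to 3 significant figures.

ΔP_A/ΔP_B ≈ 3.83

Pipe A: V = Q/A = 0.02133/0.01887 = 1.131 m/s; Re = 8517; ε/D = 8.39e-06; Haaland → f = 0.0323; ΔP_A = f(L/D)(ρV²/2) = 4.704e+04 Pa.
Pipe B: V = Q/A = 0.02133/0.01131 = 1.886 m/s; Re = 1.1e+04; ε/D = 1.25e-05; Haaland → f = 0.0301; ΔP_B = f(L/D)(ρV²/2) = 1.227e+04 Pa.
ΔP_A/ΔP_B = 4.704e+04/1.227e+04 = 3.83.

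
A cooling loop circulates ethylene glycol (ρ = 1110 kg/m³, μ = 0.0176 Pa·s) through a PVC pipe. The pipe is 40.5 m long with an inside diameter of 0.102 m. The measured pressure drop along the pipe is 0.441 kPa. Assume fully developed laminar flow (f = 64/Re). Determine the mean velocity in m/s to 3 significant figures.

For laminar flow, f = 64/Re with Re = ρVD/μ, so Darcy-Weisbach reduces to ΔP = 32μLV/D². Solving for V: V = ΔP·D²/(32μL) = 441·(0.102)²/(32·0.0176·40.5) = 0.2012 m/s.
Check: Re = ρVD/μ = 1110·0.2012·0.102/0.0176 = 1294 < 2300, so the laminar assumption holds.

V ≈ 0.201 m/s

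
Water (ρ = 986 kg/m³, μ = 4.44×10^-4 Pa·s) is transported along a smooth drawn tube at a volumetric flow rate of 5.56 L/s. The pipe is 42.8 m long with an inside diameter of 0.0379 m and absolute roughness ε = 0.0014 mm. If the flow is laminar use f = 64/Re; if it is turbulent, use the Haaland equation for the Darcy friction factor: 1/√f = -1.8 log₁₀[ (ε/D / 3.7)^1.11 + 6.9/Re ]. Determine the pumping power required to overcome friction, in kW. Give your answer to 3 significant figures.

P ≈ 1.05 kW

Q = 5.56 L/s = 5.56/1000 = 0.00556 m³/s.
Cross-sectional area A = πD²/4 = π(0.0379)²/4 = 0.001128 m²; mean velocity V = Q/A = 0.00556/0.001128 = 4.928 m/s.
Reynolds number Re = ρVD/μ = 986 · 4.928 · 0.0379 / 0.000444 = 4.148e+05.
Re > 4000 → turbulent. Relative roughness ε/D = 1.4e-06/0.0379 = 3.69e-05. Haaland: 1/√f = -1.8 log₁₀[(3.69e-05/3.7)^1.11 + 6.9/4.148e+05] = -1.8 log₁₀[2.81e-06 + 1.66e-05] = 8.48, so f = 0.01391.
Darcy-Weisbach: ΔP = f(L/D)(ρV²/2) = 0.01391·(42.8/0.0379)·(986·4.928²/2) = 0.01391·1129·1.197e+04 = 1.88e+05 Pa.
Pumping power P = QΔP = 0.00556·1.88e+05 = 1046 W = 1.05 kW.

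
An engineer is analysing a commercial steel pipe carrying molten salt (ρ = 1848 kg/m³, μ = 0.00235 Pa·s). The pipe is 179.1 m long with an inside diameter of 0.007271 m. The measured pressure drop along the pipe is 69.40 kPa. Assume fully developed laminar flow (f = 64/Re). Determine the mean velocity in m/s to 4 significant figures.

For laminar flow, f = 64/Re with Re = ρVD/μ, so Darcy-Weisbach reduces to ΔP = 32μLV/D². Solving for V: V = ΔP·D²/(32μL) = 6.94e+04·(0.007271)²/(32·0.00235·179.1) = 0.2724 m/s.
Check: Re = ρVD/μ = 1848·0.2724·0.007271/0.00235 = 1558 < 2300, so the laminar assumption holds.

V ≈ 0.2724 m/s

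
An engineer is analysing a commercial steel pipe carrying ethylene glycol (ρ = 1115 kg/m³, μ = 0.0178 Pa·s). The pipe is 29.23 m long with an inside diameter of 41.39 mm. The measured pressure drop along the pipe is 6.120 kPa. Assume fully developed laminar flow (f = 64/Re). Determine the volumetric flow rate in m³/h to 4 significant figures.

Q ≈ 3.050 m³/h

For laminar flow, f = 64/Re with Re = ρVD/μ, so Darcy-Weisbach reduces to ΔP = 32μLV/D². Solving for V: V = ΔP·D²/(32μL) = 6120·(0.04139)²/(32·0.0178·29.23) = 0.6297 m/s.
Check: Re = ρVD/μ = 1115·0.6297·0.04139/0.0178 = 1633 < 2300, so the laminar assumption holds.
Q = V·A = 0.6297·(π/4·0.04139²) = 0.0008473 m³/s = 3.050 m³/h.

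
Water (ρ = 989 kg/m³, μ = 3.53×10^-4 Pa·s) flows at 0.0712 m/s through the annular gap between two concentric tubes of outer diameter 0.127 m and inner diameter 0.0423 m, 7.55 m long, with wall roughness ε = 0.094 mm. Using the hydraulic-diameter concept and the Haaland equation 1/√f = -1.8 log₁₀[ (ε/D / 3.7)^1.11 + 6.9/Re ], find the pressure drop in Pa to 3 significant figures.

ΔP ≈ 6.43 Pa

Hydraulic diameter D_h = 4A/P = D_o - D_i = 0.127 - 0.0423 = 0.0847 m.
Re = ρVD_h/μ = 989·0.0712·0.0847/0.000353 = 1.69e+04.
ε/D_h = 9.4e-05/0.0847 = 0.00111; Haaland gives 1/√f = -1.8 log₁₀[0.000123+0.000408] = 5.894, so f = 0.02878.
ΔP = f(L/D_h)(ρV²/2) = 0.02878·7.55/0.0847·2.507 = 6.431 Pa.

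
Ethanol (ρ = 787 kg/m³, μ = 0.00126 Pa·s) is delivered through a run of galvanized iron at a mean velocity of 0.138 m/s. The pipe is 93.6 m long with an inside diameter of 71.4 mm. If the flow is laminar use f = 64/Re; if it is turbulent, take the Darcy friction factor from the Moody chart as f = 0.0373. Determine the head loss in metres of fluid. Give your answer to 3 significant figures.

h_f ≈ 0.0475 m

Reynolds number Re = ρVD/μ = 787 · 0.138 · 0.0714 / 0.00126 = 6154.
Re > 4000 → turbulent; use the Moody-chart value f = 0.0373.
Darcy-Weisbach: ΔP = f(L/D)(ρV²/2) = 0.0373·(93.6/0.0714)·(787·0.138²/2) = 0.0373·1311·7.494 = 366.4 Pa.
Head loss h_f = ΔP/(ρg) = 366.4/(787·9.81) = 0.0475 m.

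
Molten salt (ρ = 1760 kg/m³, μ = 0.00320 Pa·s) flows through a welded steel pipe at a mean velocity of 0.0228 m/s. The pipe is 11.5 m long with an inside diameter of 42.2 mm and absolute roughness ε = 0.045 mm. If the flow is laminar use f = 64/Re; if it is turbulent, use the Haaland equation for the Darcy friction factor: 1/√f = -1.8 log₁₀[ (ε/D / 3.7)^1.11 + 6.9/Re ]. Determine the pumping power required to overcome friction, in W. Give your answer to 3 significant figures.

P ≈ 4.81×10^-4 W

Reynolds number Re = ρVD/μ = 1760 · 0.0228 · 0.0422 / 0.0032 = 529.2.
Re < 2300 → laminar flow, so f = 64/Re = 64/529.2 = 0.1209 (the turbulent correlation is not needed).
Darcy-Weisbach: ΔP = f(L/D)(ρV²/2) = 0.1209·(11.5/0.0422)·(1760·0.0228²/2) = 0.1209·272.5·0.4575 = 15.08 Pa.
Q = V·A = 0.0228·0.001399 = 3.189e-05 m³/s.
Pumping power P = QΔP = 3.189e-05·15.08 = 4.808×10^-4 W = 4.81×10^-4 W.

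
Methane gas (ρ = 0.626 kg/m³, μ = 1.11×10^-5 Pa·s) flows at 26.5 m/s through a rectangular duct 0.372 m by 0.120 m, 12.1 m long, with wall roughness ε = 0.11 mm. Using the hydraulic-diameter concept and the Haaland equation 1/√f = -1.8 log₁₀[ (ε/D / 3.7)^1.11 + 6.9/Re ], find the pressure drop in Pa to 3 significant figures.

ΔP ≈ 275 Pa

Hydraulic diameter D_h = 4A/P = 4·(0.372·0.12)/(2·(0.372+0.12)) = 0.1786/0.984 = 0.1815 m.
Re = ρVD_h/μ = 0.626·26.5·0.1815/1.11e-05 = 2.712e+05.
ε/D_h = 0.00011/0.1815 = 0.000606; Haaland gives 1/√f = -1.8 log₁₀[6.28e-05+2.54e-05] = 7.298, so f = 0.01878.
ΔP = f(L/D_h)(ρV²/2) = 0.01878·12.1/0.1815·219.8 = 275.2 Pa.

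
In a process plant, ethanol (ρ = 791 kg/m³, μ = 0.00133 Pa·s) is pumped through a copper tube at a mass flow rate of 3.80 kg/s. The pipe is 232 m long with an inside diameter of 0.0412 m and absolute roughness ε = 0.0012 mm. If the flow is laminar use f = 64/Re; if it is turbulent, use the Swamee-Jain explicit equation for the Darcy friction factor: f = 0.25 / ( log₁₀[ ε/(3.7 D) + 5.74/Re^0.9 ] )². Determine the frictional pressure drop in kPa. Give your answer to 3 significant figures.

A = πD²/4 = π(0.0412)²/4 = 0.001333 m²; mean velocity V = ṁ/(ρA) = 3.8/(791 · 0.001333) = 3.603 m/s.
Reynolds number Re = ρVD/μ = 791 · 3.603 · 0.0412 / 0.00133 = 8.83e+04.
Re > 4000 → turbulent. Relative roughness ε/D = 1.2e-06/0.0412 = 2.91e-05. Swamee-Jain: f = 0.25/(log₁₀[2.91e-05/3.7 + 5.74/8.83e+04^0.9])² = 0.25/(log₁₀[7.87e-06 + 0.000203])² = 0.25/(-3.676)² = 0.0185.
Darcy-Weisbach: ΔP = f(L/D)(ρV²/2) = 0.0185·(232/0.0412)·(791·3.603²/2) = 0.0185·5631·5136 = 5.35e+05 Pa.
ΔP = 5.35e+05 Pa = 535 kPa.

ΔP ≈ 535 kPa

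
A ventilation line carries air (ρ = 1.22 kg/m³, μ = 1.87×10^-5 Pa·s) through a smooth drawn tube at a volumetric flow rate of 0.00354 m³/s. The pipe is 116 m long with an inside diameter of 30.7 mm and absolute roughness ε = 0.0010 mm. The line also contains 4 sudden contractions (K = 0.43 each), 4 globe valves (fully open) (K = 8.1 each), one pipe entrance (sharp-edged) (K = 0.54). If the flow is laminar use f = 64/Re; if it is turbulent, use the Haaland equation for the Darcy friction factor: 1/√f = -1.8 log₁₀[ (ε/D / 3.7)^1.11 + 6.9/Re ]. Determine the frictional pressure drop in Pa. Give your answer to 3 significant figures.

ΔP ≈ 2130 Pa

Cross-sectional area A = πD²/4 = π(0.0307)²/4 = 0.0007402 m²; mean velocity V = Q/A = 0.00354/0.0007402 = 4.782 m/s.
Reynolds number Re = ρVD/μ = 1.22 · 4.782 · 0.0307 / 1.87e-05 = 9578.
Re > 4000 → turbulent. Relative roughness ε/D = 1e-06/0.0307 = 3.26e-05. Haaland: 1/√f = -1.8 log₁₀[(3.26e-05/3.7)^1.11 + 6.9/9578] = -1.8 log₁₀[2.45e-06 + 0.00072] = 5.654, so f = 0.03128.
Total minor-loss coefficient ΣK = 4·0.43 + 4·8.1 + 1·0.54 = 34.7.
ΔP = [f·L/D + ΣK]·(ρV²/2) = [0.03128·116/0.0307 + 34.7]·(1.22·4.782²/2) = [118.2 + 34.7]·13.95 = 2133 Pa.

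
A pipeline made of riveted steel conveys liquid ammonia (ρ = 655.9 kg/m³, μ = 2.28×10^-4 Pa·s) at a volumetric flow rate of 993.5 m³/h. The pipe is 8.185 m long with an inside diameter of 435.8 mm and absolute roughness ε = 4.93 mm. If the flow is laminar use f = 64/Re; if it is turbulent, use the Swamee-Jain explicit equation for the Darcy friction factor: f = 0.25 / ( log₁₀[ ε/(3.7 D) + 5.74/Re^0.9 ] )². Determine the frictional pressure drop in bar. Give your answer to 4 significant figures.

Q = 993.5 m³/h = 993.5/3600 = 0.276 m³/s.
Cross-sectional area A = πD²/4 = π(0.4358)²/4 = 0.1492 m²; mean velocity V = Q/A = 0.276/0.1492 = 1.85 m/s.
Reynolds number Re = ρVD/μ = 655.9 · 1.85 · 0.4358 / 0.000228 = 2.319e+06.
Re > 4000 → turbulent. Relative roughness ε/D = 0.00493/0.4358 = 0.0113. Swamee-Jain: f = 0.25/(log₁₀[0.0113/3.7 + 5.74/2.319e+06^0.9])² = 0.25/(log₁₀[0.00306 + 1.07e-05])² = 0.25/(-2.513)² = 0.03958.
Darcy-Weisbach: ΔP = f(L/D)(ρV²/2) = 0.03958·(8.185/0.4358)·(655.9·1.85²/2) = 0.03958·18.78·1123 = 834.6 Pa.
ΔP = 834.6 Pa = 0.008346 bar.

ΔP ≈ 0.008346 bar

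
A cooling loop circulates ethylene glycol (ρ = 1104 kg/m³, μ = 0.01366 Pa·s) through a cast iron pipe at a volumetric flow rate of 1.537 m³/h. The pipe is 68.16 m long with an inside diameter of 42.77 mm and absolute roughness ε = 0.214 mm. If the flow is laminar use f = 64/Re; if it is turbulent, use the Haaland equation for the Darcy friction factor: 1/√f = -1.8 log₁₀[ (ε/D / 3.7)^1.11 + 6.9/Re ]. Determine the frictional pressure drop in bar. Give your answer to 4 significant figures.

ΔP ≈ 0.04840 bar

Q = 1.537 m³/h = 1.537/3600 = 0.0004269 m³/s.
Cross-sectional area A = πD²/4 = π(0.04277)²/4 = 0.001437 m²; mean velocity V = Q/A = 0.0004269/0.001437 = 0.2972 m/s.
Reynolds number Re = ρVD/μ = 1104 · 0.2972 · 0.04277 / 0.0137 = 1027.
Re < 2300 → laminar flow, so f = 64/Re = 64/1027 = 0.0623 (the turbulent correlation is not needed).
Darcy-Weisbach: ΔP = f(L/D)(ρV²/2) = 0.0623·(68.16/0.04277)·(1104·0.2972²/2) = 0.0623·1594·48.75 = 4840 Pa.
ΔP = 4840 Pa = 0.04840 bar.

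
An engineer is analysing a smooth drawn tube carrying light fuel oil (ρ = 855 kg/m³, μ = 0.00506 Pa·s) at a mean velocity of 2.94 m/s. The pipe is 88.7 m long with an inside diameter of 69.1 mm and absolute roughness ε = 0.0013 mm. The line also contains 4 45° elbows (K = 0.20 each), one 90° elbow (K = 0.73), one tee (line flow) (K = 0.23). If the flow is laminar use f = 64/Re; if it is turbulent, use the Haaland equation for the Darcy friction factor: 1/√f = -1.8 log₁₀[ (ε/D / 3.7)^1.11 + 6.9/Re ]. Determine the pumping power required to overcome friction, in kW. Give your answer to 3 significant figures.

Reynolds number Re = ρVD/μ = 855 · 2.94 · 0.0691 / 0.00506 = 3.433e+04.
Re > 4000 → turbulent. Relative roughness ε/D = 1.3e-06/0.0691 = 1.88e-05. Haaland: 1/√f = -1.8 log₁₀[(1.88e-05/3.7)^1.11 + 6.9/3.433e+04] = -1.8 log₁₀[1.33e-06 + 0.000201] = 6.649, so f = 0.02262.
Total minor-loss coefficient ΣK = 4·0.2 + 1·0.73 + 1·0.23 = 1.76.
ΔP = [f·L/D + ΣK]·(ρV²/2) = [0.02262·88.7/0.0691 + 1.76]·(855·2.94²/2) = [29.04 + 1.76]·3695 = 1.138e+05 Pa.
Q = V·A = 2.94·0.00375 = 0.01103 m³/s.
Pumping power P = QΔP = 0.01103·1.138e+05 = 1255 W = 1.25 kW.

P ≈ 1.25 kW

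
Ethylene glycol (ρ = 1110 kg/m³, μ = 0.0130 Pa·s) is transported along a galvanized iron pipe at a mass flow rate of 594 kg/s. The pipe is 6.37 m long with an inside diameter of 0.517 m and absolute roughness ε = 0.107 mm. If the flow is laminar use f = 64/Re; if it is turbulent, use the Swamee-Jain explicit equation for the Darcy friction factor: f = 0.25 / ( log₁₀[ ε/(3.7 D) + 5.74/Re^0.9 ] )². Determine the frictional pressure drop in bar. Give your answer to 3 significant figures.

A = πD²/4 = π(0.517)²/4 = 0.2099 m²; mean velocity V = ṁ/(ρA) = 594/(1110 · 0.2099) = 2.549 m/s.
Reynolds number Re = ρVD/μ = 1110 · 2.549 · 0.517 / 0.013 = 1.125e+05.
Re > 4000 → turbulent. Relative roughness ε/D = 0.000107/0.517 = 0.000207. Swamee-Jain: f = 0.25/(log₁₀[0.000207/3.7 + 5.74/1.125e+05^0.9])² = 0.25/(log₁₀[5.59e-05 + 0.000163])² = 0.25/(-3.659)² = 0.01867.
Darcy-Weisbach: ΔP = f(L/D)(ρV²/2) = 0.01867·(6.37/0.517)·(1110·2.549²/2) = 0.01867·12.32·3606 = 829.6 Pa.
ΔP = 829.6 Pa = 0.00830 bar.

ΔP ≈ 0.00830 bar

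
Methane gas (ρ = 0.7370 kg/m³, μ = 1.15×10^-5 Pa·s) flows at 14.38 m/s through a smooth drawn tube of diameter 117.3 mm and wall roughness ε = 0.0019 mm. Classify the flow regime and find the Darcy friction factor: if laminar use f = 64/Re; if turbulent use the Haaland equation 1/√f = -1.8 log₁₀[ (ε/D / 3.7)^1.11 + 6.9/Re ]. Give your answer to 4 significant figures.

Re = ρVD/μ = 0.737·14.38·0.1173/1.15e-05 = 1.081e+05.
Re > 4000 → turbulent. ε/D = 1.9e-06/0.1173 = 1.62e-05; Haaland: 1/√f = -1.8 log₁₀[1.13e-06 + 6.38e-05] = 7.537, so f = 0.0176.

f ≈ 0.01760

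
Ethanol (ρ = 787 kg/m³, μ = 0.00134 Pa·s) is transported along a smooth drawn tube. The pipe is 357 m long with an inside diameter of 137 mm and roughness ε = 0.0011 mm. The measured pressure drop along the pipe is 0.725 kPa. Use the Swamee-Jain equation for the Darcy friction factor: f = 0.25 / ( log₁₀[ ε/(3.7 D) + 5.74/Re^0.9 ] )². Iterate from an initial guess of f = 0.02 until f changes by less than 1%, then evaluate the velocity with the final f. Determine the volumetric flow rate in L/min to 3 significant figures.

Rearranging Darcy-Weisbach: V = √(2·ΔP·D/(f·L·ρ)). With ε/D = 1.1e-06/0.137 = 8.03e-06, iterate starting from f = 0.02:
  f = 0.02 → V = √(2·725·0.137/(0.02·357·787)) = 0.188 m/s; Re = ρVD/μ = 1.513e+04; f → 0.02774
  f = 0.02774 → V = 0.1596 m/s; Re = 1.285e+04; f → 0.02896
  f = 0.02896 → V = 0.1563 m/s; Re = 1.257e+04; f → 0.02913
Converged (Δf/f < 1%). With the final f = 0.02913: V = √(2·725·0.137/(0.02913·357·787)) = 0.1558 m/s.
Q = V·A = 0.1558·(π/4·0.137²) = 0.002297 m³/s = 138 L/min.

Q ≈ 138 L/min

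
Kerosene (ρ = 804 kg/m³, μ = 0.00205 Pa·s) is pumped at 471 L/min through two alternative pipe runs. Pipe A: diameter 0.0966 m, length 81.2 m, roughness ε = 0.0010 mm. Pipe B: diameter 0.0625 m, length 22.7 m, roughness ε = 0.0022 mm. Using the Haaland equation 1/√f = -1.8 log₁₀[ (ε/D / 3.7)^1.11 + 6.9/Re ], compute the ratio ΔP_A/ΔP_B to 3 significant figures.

Pipe A: V = Q/A = 0.00785/0.007329 = 1.071 m/s; Re = 4.058e+04; ε/D = 1.04e-05; Haaland → f = 0.02174; ΔP_A = f(L/D)(ρV²/2) = 8429 Pa.
Pipe B: V = Q/A = 0.00785/0.003068 = 2.559 m/s; Re = 6.272e+04; ε/D = 3.52e-05; Haaland → f = 0.0198; ΔP_B = f(L/D)(ρV²/2) = 1.893e+04 Pa.
ΔP_A/ΔP_B = 8429/1.893e+04 = 0.445.

ΔP_A/ΔP_B ≈ 0.445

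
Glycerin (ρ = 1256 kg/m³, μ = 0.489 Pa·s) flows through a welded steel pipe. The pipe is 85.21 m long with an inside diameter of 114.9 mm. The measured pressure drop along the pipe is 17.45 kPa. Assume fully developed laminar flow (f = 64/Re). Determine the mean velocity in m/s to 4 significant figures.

For laminar flow, f = 64/Re with Re = ρVD/μ, so Darcy-Weisbach reduces to ΔP = 32μLV/D². Solving for V: V = ΔP·D²/(32μL) = 1.745e+04·(0.1149)²/(32·0.489·85.21) = 0.1728 m/s.
Check: Re = ρVD/μ = 1256·0.1728·0.1149/0.489 = 50.99 < 2300, so the laminar assumption holds.

V ≈ 0.1728 m/s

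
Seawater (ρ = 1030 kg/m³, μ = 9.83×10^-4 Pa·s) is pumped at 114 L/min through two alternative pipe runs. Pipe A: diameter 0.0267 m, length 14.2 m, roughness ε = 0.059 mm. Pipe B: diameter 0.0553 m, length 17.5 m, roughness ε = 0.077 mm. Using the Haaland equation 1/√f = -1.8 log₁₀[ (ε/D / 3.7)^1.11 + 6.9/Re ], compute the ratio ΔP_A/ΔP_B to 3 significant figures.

ΔP_A/ΔP_B ≈ 31.6

Pipe A: V = Q/A = 0.0019/0.0005599 = 3.393 m/s; Re = 9.494e+04; ε/D = 0.00221; Haaland → f = 0.02559; ΔP_A = f(L/D)(ρV²/2) = 8.071e+04 Pa.
Pipe B: V = Q/A = 0.0019/0.002402 = 0.7911 m/s; Re = 4.584e+04; ε/D = 0.00139; Haaland → f = 0.02504; ΔP_B = f(L/D)(ρV²/2) = 2554 Pa.
ΔP_A/ΔP_B = 8.071e+04/2554 = 31.6.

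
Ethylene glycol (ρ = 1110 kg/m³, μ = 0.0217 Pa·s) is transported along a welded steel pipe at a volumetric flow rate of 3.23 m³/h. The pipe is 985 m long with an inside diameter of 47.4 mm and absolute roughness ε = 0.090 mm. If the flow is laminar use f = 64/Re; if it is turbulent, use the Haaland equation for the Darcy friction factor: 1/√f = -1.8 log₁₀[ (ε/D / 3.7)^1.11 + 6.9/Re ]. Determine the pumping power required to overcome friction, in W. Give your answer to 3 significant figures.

Q = 3.23 m³/h = 3.23/3600 = 0.0008972 m³/s.
Cross-sectional area A = πD²/4 = π(0.0474)²/4 = 0.001765 m²; mean velocity V = Q/A = 0.0008972/0.001765 = 0.5085 m/s.
Reynolds number Re = ρVD/μ = 1110 · 0.5085 · 0.0474 / 0.0217 = 1233.
Re < 2300 → laminar flow, so f = 64/Re = 64/1233 = 0.05191 (the turbulent correlation is not needed).
Darcy-Weisbach: ΔP = f(L/D)(ρV²/2) = 0.05191·(985/0.0474)·(1110·0.5085²/2) = 0.05191·2.078e+04·143.5 = 1.548e+05 Pa.
Pumping power P = QΔP = 0.0008972·1.548e+05 = 138.9 W = 139 W.

P ≈ 139 W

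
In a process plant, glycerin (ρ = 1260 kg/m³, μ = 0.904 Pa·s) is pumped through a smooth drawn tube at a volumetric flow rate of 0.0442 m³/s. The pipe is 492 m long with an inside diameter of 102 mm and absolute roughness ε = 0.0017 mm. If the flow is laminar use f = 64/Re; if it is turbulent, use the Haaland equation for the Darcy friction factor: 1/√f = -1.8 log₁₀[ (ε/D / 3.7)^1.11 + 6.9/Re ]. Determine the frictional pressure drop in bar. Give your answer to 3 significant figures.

ΔP ≈ 74.0 bar

Cross-sectional area A = πD²/4 = π(0.102)²/4 = 0.008171 m²; mean velocity V = Q/A = 0.0442/0.008171 = 5.409 m/s.
Reynolds number Re = ρVD/μ = 1260 · 5.409 · 0.102 / 0.904 = 769.
Re < 2300 → laminar flow, so f = 64/Re = 64/769 = 0.08322 (the turbulent correlation is not needed).
Darcy-Weisbach: ΔP = f(L/D)(ρV²/2) = 0.08322·(492/0.102)·(1260·5.409²/2) = 0.08322·4824·1.843e+04 = 7.4e+06 Pa.
ΔP = 7.4e+06 Pa = 74.0 bar.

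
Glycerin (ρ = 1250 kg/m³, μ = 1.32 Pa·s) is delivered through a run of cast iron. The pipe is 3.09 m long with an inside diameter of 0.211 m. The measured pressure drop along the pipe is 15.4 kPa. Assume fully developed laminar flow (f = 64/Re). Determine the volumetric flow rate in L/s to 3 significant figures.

Q ≈ 184 L/s

For laminar flow, f = 64/Re with Re = ρVD/μ, so Darcy-Weisbach reduces to ΔP = 32μLV/D². Solving for V: V = ΔP·D²/(32μL) = 1.54e+04·(0.211)²/(32·1.32·3.09) = 5.253 m/s.
Check: Re = ρVD/μ = 1250·5.253·0.211/1.32 = 1050 < 2300, so the laminar assumption holds.
Q = V·A = 5.253·(π/4·0.211²) = 0.1837 m³/s = 184 L/s.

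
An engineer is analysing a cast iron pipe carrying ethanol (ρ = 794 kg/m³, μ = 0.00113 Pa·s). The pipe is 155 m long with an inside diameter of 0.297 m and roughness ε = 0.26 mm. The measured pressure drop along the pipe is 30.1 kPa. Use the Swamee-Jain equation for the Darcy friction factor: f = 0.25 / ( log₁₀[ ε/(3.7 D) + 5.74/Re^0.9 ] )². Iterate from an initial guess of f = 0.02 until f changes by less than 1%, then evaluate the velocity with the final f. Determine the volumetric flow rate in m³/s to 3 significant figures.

Q ≈ 0.188 m³/s

Rearranging Darcy-Weisbach: V = √(2·ΔP·D/(f·L·ρ)). With ε/D = 0.00026/0.297 = 0.000875, iterate starting from f = 0.02:
  f = 0.02 → V = √(2·3.01e+04·0.297/(0.02·155·794)) = 2.695 m/s; Re = ρVD/μ = 5.624e+05; f → 0.01972
  f = 0.01972 → V = 2.714 m/s; Re = 5.665e+05; f → 0.01971
Converged (Δf/f < 1%). With the final f = 0.01971: V = √(2·3.01e+04·0.297/(0.01971·155·794)) = 2.715 m/s.
Q = V·A = 2.715·(π/4·0.297²) = 0.1881 m³/s = 0.188 m³/s.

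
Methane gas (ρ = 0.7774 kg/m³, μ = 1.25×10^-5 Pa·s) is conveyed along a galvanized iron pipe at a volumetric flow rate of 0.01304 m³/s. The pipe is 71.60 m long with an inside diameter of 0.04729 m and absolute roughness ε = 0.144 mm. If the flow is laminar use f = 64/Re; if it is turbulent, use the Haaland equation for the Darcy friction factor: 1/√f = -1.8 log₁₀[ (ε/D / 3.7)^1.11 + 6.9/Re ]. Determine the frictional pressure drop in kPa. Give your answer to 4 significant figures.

ΔP ≈ 1.003 kPa

Cross-sectional area A = πD²/4 = π(0.04729)²/4 = 0.001756 m²; mean velocity V = Q/A = 0.01304/0.001756 = 7.424 m/s.
Reynolds number Re = ρVD/μ = 0.7774 · 7.424 · 0.04729 / 1.25e-05 = 2.183e+04.
Re > 4000 → turbulent. Relative roughness ε/D = 0.000144/0.04729 = 0.00305. Haaland: 1/√f = -1.8 log₁₀[(0.00305/3.7)^1.11 + 6.9/2.183e+04] = -1.8 log₁₀[0.000377 + 0.000316] = 5.687, so f = 0.03092.
Darcy-Weisbach: ΔP = f(L/D)(ρV²/2) = 0.03092·(71.6/0.04729)·(0.7774·7.424²/2) = 0.03092·1514·21.42 = 1003 Pa.
ΔP = 1003 Pa = 1.003 kPa.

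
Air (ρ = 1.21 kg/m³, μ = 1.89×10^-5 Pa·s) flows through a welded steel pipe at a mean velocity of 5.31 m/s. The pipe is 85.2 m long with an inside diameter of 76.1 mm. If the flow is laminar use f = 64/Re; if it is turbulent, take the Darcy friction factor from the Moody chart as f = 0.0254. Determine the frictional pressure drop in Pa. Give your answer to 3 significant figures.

ΔP ≈ 485 Pa

Reynolds number Re = ρVD/μ = 1.21 · 5.31 · 0.0761 / 1.89e-05 = 2.587e+04.
Re > 4000 → turbulent; use the Moody-chart value f = 0.0254.
Darcy-Weisbach: ΔP = f(L/D)(ρV²/2) = 0.0254·(85.2/0.0761)·(1.21·5.31²/2) = 0.0254·1120·17.06 = 485.1 Pa.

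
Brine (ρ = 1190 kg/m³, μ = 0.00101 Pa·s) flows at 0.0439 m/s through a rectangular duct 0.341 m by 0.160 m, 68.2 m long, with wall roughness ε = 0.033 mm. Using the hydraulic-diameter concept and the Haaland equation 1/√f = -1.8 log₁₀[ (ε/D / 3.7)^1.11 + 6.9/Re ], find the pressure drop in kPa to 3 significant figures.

Hydraulic diameter D_h = 4A/P = 4·(0.341·0.16)/(2·(0.341+0.16)) = 0.2182/1.002 = 0.2178 m.
Re = ρVD_h/μ = 1190·0.0439·0.2178/0.00101 = 1.127e+04.
ε/D_h = 3.3e-05/0.2178 = 0.000152; Haaland gives 1/√f = -1.8 log₁₀[1.35e-05+0.000612] = 5.766, so f = 0.03008.
ΔP = f(L/D_h)(ρV²/2) = 0.03008·68.2/0.2178·1.147 = 10.8 Pa.
ΔP = 0.0108 kPa.

ΔP ≈ 0.0108 kPa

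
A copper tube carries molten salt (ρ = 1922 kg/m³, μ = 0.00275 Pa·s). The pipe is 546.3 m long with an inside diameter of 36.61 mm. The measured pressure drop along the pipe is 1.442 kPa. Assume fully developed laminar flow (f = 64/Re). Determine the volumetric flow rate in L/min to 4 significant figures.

For laminar flow, f = 64/Re with Re = ρVD/μ, so Darcy-Weisbach reduces to ΔP = 32μLV/D². Solving for V: V = ΔP·D²/(32μL) = 1442·(0.03661)²/(32·0.00275·546.3) = 0.0402 m/s.
Check: Re = ρVD/μ = 1922·0.0402·0.03661/0.00275 = 1029 < 2300, so the laminar assumption holds.
Q = V·A = 0.0402·(π/4·0.03661²) = 4.232e-05 m³/s = 2.539 L/min.

Q ≈ 2.539 L/min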